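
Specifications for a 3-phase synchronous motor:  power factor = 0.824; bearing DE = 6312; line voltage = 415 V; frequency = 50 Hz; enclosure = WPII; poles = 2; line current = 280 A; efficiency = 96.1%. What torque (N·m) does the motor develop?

507 N·m

P_in = √3·V·I·cosφ = 1.732 × 415 × 280 × 0.824 = 165837 W
P_out = η·P_in = 0.961 × 165837 = 159369 W
n = n_s = 120×50/2 = 3000 rpm (synchronous)
ω = 2π×3000/60 = 314.2 rad/s
τ = P_out/ω = 159369/314.2 = 507 N·m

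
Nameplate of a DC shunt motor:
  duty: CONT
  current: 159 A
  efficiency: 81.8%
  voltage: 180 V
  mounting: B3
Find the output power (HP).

P_in = V·I = 180 × 159 = 28620 W
P_out = η·P_in = 0.818 × 28620 = 23411 W
= 23411/746 = 31.4 HP

31.4 HP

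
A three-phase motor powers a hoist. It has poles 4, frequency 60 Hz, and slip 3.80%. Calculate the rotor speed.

n_s = 120f/p = 120×60/4 = 1800 rpm
n = n_s(1 − s) = 1800 × (1 − 0.038) = 1732 rpm

1732 rpm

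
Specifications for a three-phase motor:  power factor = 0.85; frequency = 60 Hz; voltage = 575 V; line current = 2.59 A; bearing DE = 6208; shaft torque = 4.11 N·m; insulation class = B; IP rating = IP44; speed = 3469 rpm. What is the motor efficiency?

68.1 %

ω = 2π × 3469/60 = 363.3 rad/s; P_out = τω = 4.11 × 363.3 = 1493 W
P_in = √3·V_L·I_L·cosφ = 1.732 × 575 × 2.59 × 0.85 = 2192 W
η = P_out / P_in = 1493 / 2192 = 0.681 = 68.1%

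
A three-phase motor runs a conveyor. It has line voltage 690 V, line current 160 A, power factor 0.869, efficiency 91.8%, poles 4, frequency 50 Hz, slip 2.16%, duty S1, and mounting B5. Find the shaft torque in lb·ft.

732 lb·ft

P_in = √3·V·I·cosφ = 1.732 × 690 × 160 × 0.869 = 166164 W
P_out = η·P_in = 0.918 × 166164 = 152539 W
n_s = 120×50/4 = 1500 rpm; n = 1500×(1−0.0216) = 1468 rpm
ω = 2π×1468/60 = 153.7 rad/s
τ = P_out/ω = 152539/153.7 = 992.4 N·m
In lb·ft: 992.4/1.356 = 732 lb·ft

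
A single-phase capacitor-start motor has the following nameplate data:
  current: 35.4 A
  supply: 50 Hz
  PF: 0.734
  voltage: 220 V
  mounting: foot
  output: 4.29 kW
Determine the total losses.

P_in = V·I·cosφ = 220×35.4×0.734 = 5716 W
P_out = 4290 W
Losses = P_in − P_out = 5716 − 4290 = 1426 W

1.43 kW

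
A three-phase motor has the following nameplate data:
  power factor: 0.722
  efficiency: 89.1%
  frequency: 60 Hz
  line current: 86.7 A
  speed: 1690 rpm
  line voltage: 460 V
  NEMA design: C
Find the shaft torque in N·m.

P_in = √3·V·I·cosφ = 1.732 × 460 × 86.7 × 0.722 = 49873 W
P_out = η·P_in = 0.891 × 49873 = 44437 W
n = 1690 rpm
ω = 2π×1690/60 = 177 rad/s
τ = P_out/ω = 44437/177 = 251 N·m

251 N·m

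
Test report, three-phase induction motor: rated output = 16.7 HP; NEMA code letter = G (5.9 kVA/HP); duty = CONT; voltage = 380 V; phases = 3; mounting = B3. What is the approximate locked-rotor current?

S_LR = 5.9 × 16.7 = 98.53 kVA
I_LR = S_LR/(√3·V_L) = 98530/(1.732×380) = 150 A

150 A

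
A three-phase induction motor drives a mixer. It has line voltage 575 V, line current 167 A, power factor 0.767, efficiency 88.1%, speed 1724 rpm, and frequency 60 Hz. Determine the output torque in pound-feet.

P_in = √3·V·I·cosφ = 1.732 × 575 × 167 × 0.767 = 127564 W
P_out = η·P_in = 0.881 × 127564 = 112384 W
n = 1724 rpm
ω = 2π×1724/60 = 180.5 rad/s
τ = P_out/ω = 112384/180.5 = 622.6 N·m
In lb·ft: 622.6/1.356 = 459 lb·ft

459 lb·ft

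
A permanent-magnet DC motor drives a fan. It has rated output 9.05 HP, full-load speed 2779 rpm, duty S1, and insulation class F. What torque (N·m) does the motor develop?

P_out = 9.05 × 746 = 6751 W
ω = 2π × 2779/60 = 291 rad/s
τ = P_out/ω = 6751/291 = 23.2 N·m

23.2 N·m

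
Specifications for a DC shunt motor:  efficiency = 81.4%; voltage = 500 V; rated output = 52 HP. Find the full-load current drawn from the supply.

95.3 A

P_out = 52 × 746 = 38792 W
P_in = P_out / η = 38792 / 0.814 = 47656 W
I = P_in / V = 47656 / 500 = 95.3 A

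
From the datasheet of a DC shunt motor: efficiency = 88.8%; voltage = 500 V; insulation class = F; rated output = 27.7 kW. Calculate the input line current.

62.4 A

P_out = 27.7 kW = 27700 W
P_in = P_out / η = 27700 / 0.888 = 31194 W
I = P_in / V = 31194 / 500 = 62.4 A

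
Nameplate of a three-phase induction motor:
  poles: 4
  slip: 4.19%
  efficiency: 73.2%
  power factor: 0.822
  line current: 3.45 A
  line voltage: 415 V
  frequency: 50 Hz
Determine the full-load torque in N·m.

P_in = √3·V·I·cosφ = 1.732 × 415 × 3.45 × 0.822 = 2038 W
P_out = η·P_in = 0.732 × 2038 = 1492 W
n_s = 120×50/4 = 1500 rpm; n = 1500×(1−0.0419) = 1437 rpm
ω = 2π×1437/60 = 150.5 rad/s
τ = P_out/ω = 1492/150.5 = 9.91 N·m

9.91 N·m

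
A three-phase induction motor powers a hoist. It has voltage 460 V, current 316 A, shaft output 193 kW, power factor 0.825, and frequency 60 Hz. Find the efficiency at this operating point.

92.9 %

P_out = 193 kW = 193000 W
P_in = √3·V_L·I_L·cosφ = 1.732 × 460 × 316 × 0.825 = 207705 W
η = P_out / P_in = 193000 / 207705 = 0.929 = 92.9%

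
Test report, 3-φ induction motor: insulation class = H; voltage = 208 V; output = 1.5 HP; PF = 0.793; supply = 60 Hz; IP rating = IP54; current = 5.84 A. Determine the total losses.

549 W

P_in = √3·V·I·cosφ = 1.732×208×5.84×0.793 = 1668 W
P_out = 1.5×746 = 1119 W
Losses = P_in − P_out = 1668 − 1119 = 549 W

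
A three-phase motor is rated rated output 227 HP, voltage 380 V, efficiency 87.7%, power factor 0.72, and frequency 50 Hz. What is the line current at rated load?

407 A

P_out = 227 × 746 = 169342 W
P_in = P_out / η = 169342 / 0.877 = 193092 W
I_L = P_in / (√3·V_L·cosφ) = 193092 / (1.732 × 380 × 0.72) = 407 A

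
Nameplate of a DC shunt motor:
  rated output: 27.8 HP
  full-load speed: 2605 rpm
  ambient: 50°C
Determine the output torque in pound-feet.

56.1 lb·ft

P_out = 27.8 × 746 = 20739 W
ω = 2π × 2605/60 = 272.8 rad/s
τ = P_out/ω = 20739/272.8 = 76.02 N·m
In lb·ft: 76.02/1.356 = 56.1 lb·ft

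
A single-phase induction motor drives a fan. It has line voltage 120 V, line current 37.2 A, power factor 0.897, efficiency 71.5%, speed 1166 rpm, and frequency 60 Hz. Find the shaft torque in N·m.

P_in = V·I·cosφ = 120 × 37.2 × 0.897 = 4004 W
P_out = η·P_in = 0.715 × 4004 = 2863 W
n = 1166 rpm
ω = 2π×1166/60 = 122.1 rad/s
τ = P_out/ω = 2863/122.1 = 23.4 N·m

23.4 N·m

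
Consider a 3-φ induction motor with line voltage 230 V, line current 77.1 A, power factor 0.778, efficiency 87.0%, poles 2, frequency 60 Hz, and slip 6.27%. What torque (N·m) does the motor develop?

P_in = √3·V·I·cosφ = 1.732 × 230 × 77.1 × 0.778 = 23895 W
P_out = η·P_in = 0.87 × 23895 = 20789 W
n_s = 120×60/2 = 3600 rpm; n = 3600×(1−0.0627) = 3374 rpm
ω = 2π×3374/60 = 353.3 rad/s
τ = P_out/ω = 20789/353.3 = 58.8 N·m

58.8 N·m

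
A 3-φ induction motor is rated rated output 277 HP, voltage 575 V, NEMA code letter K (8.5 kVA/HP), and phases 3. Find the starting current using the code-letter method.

S_LR = 8.5 × 277 = 2354.5 kVA
I_LR = S_LR/(√3·V_L) = 2354500/(1.732×575) = 2360 A

2360 A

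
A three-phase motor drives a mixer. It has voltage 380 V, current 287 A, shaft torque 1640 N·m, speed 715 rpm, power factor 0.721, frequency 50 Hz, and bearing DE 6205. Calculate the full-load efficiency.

ω = 2π × 715/60 = 74.87 rad/s; P_out = τω = 1640 × 74.87 = 122787 W
P_in = √3·V_L·I_L·cosφ = 1.732 × 380 × 287 × 0.721 = 136191 W
η = P_out / P_in = 122787 / 136191 = 0.902 = 90.2%

90.2 %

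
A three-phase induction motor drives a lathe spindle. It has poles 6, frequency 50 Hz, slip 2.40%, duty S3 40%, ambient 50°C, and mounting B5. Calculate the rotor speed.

976 rpm

n_s = 120f/p = 120×50/6 = 1000 rpm
n = n_s(1 − s) = 1000 × (1 − 0.024) = 976 rpm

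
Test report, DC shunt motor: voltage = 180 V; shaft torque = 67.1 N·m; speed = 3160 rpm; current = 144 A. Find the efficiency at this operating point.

85.7 %

ω = 2π × 3160/60 = 330.9 rad/s; P_out = τω = 67.1 × 330.9 = 22203 W
P_in = V·I = 180 × 144 = 25920 W
η = P_out / P_in = 22203 / 25920 = 0.857 = 85.7%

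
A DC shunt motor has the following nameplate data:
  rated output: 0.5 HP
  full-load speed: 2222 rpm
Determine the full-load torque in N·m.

1.6 N·m

P_out = 0.5 × 746 = 373 W
ω = 2π × 2222/60 = 232.7 rad/s
τ = P_out/ω = 373/232.7 = 1.6 N·m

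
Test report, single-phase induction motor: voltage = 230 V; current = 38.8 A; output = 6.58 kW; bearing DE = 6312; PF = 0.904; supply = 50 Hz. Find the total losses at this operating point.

1490 W

P_in = V·I·cosφ = 230×38.8×0.904 = 8067 W
P_out = 6580 W
Losses = P_in − P_out = 8067 − 6580 = 1487 W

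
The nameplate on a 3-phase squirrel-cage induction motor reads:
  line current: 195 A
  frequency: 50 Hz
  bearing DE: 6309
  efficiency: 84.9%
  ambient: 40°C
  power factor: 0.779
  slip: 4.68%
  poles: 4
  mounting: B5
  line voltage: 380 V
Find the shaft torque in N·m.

P_in = √3·V·I·cosφ = 1.732 × 380 × 195 × 0.779 = 99978 W
P_out = η·P_in = 0.849 × 99978 = 84881 W
n_s = 120×50/4 = 1500 rpm; n = 1500×(1−0.0468) = 1430 rpm
ω = 2π×1430/60 = 149.7 rad/s
τ = P_out/ω = 84881/149.7 = 567 N·m

567 N·m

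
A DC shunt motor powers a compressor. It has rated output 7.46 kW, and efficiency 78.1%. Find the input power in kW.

P_out = 7460 W
P_in = P_out/η = 7460/0.781 = 9552 W = 9.55 kW

9.55 kW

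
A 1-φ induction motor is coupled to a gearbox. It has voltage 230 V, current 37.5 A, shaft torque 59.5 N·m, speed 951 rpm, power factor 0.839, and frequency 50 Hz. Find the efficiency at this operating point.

81.9 %

ω = 2π × 951/60 = 99.59 rad/s; P_out = τω = 59.5 × 99.59 = 5926 W
P_in = V·I·cosφ = 230 × 37.5 × 0.839 = 7236 W
η = P_out / P_in = 5926 / 7236 = 0.819 = 81.9%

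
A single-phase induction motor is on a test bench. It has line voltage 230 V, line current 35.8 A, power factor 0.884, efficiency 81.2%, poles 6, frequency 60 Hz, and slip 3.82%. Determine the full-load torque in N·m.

48.9 N·m

P_in = V·I·cosφ = 230 × 35.8 × 0.884 = 7279 W
P_out = η·P_in = 0.812 × 7279 = 5911 W
n_s = 120×60/6 = 1200 rpm; n = 1200×(1−0.0382) = 1154 rpm
ω = 2π×1154/60 = 120.8 rad/s
τ = P_out/ω = 5911/120.8 = 48.9 N·m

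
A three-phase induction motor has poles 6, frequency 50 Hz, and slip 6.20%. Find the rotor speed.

n_s = 120f/p = 120×50/6 = 1000 rpm
n = n_s(1 − s) = 1000 × (1 − 0.062) = 938 rpm

938 rpm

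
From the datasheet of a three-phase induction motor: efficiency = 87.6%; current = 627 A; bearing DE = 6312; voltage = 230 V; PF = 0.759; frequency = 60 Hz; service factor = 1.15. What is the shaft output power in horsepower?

P_in = √3·V·I·cosφ = 1.732 × 230 × 627 × 0.759 = 189577 W
P_out = η·P_in = 0.876 × 189577 = 166069 W
= 166069/746 = 223 HP

223 HP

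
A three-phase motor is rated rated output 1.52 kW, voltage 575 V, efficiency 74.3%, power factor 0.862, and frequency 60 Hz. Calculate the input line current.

2.38 A

P_out = 1.52 kW = 1520 W
P_in = P_out / η = 1520 / 0.743 = 2046 W
I_L = P_in / (√3·V_L·cosφ) = 2046 / (1.732 × 575 × 0.862) = 2.38 A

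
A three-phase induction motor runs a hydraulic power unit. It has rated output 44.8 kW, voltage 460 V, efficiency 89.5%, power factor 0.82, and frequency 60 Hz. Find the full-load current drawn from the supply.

P_out = 44.8 kW = 44800 W
P_in = P_out / η = 44800 / 0.895 = 50056 W
I_L = P_in / (√3·V_L·cosφ) = 50056 / (1.732 × 460 × 0.82) = 76.6 A

76.6 A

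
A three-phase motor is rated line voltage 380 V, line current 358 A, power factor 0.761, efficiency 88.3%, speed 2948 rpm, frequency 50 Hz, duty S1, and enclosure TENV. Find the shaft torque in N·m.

P_in = √3·V·I·cosφ = 1.732 × 380 × 358 × 0.761 = 179308 W
P_out = η·P_in = 0.883 × 179308 = 158329 W
n = 2948 rpm
ω = 2π×2948/60 = 308.7 rad/s
τ = P_out/ω = 158329/308.7 = 513 N·m

513 N·m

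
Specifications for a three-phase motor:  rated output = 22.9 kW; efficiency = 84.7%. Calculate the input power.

27 kW

P_out = 22900 W
P_in = P_out/η = 22900/0.847 = 27037 W = 27 kW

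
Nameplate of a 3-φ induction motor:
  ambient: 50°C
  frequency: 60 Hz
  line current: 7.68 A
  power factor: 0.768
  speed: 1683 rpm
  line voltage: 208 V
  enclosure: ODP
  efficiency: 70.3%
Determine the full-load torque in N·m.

P_in = √3·V·I·cosφ = 1.732 × 208 × 7.68 × 0.768 = 2125 W
P_out = η·P_in = 0.703 × 2125 = 1494 W
n = 1683 rpm
ω = 2π×1683/60 = 176.2 rad/s
τ = P_out/ω = 1494/176.2 = 8.48 N·m

8.48 N·m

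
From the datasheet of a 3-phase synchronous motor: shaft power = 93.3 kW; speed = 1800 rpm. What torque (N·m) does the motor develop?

ω = 2π × 1800/60 = 188.5 rad/s
τ = P/ω = 93300/188.5 = 495 N·m

495 N·m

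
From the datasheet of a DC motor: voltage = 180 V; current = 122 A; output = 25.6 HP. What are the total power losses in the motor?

P_in = V·I = 180×122 = 21960 W
P_out = 25.6×746 = 19098 W
Losses = P_in − P_out = 21960 − 19098 = 2862 W

2860 W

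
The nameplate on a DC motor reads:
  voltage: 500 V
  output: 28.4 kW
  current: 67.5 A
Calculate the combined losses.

5.35 kW

P_in = V·I = 500×67.5 = 33750 W
P_out = 28400 W
Losses = P_in − P_out = 33750 − 28400 = 5350 W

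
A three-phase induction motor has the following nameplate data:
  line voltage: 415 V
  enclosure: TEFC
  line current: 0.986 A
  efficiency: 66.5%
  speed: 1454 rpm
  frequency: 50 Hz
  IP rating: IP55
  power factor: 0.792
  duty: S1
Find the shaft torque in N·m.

P_in = √3·V·I·cosφ = 1.732 × 415 × 0.986 × 0.792 = 561 W
P_out = η·P_in = 0.665 × 561 = 373 W
n = 1454 rpm
ω = 2π×1454/60 = 152.3 rad/s
τ = P_out/ω = 373/152.3 = 2.45 N·m

2.45 N·m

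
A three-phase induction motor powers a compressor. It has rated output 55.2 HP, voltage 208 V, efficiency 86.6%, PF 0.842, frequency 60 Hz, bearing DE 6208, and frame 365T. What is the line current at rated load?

157 A

P_out = 55.2 × 746 = 41179 W
P_in = P_out / η = 41179 / 0.866 = 47551 W
I_L = P_in / (√3·V_L·cosφ) = 47551 / (1.732 × 208 × 0.842) = 157 A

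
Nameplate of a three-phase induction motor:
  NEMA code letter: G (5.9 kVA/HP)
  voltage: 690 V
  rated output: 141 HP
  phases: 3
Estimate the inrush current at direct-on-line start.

S_LR = 5.9 × 141 = 831.9 kVA
I_LR = S_LR/(√3·V_L) = 831900/(1.732×690) = 696 A

696 A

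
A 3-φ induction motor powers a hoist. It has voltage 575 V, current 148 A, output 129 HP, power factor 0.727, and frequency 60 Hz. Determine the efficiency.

P_out = 129 × 746 = 96234 W
P_in = √3·V_L·I_L·cosφ = 1.732 × 575 × 148 × 0.727 = 107155 W
η = P_out / P_in = 96234 / 107155 = 0.898 = 89.8%

89.8 %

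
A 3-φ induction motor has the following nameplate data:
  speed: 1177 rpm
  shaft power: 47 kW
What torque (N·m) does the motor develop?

381 N·m

ω = 2π × 1177/60 = 123.3 rad/s
τ = P/ω = 47000/123.3 = 381 N·m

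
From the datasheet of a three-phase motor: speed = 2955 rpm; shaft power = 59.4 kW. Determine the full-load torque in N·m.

ω = 2π × 2955/60 = 309.4 rad/s
τ = P/ω = 59400/309.4 = 192 N·m

192 N·m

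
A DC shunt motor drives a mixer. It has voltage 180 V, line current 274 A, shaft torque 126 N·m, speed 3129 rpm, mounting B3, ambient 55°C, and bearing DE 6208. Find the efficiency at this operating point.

83.7 %

ω = 2π × 3129/60 = 327.7 rad/s; P_out = τω = 126 × 327.7 = 41290 W
P_in = V·I = 180 × 274 = 49320 W
η = P_out / P_in = 41290 / 49320 = 0.837 = 83.7%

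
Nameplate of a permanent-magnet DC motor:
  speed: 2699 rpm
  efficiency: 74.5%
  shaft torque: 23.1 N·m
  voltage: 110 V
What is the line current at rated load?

ω = 2π×2699/60 = 282.6 rad/s; P_out = τω = 23.1 × 282.6 = 6528 W
P_in = P_out / η = 6528 / 0.745 = 8762 W
I = P_in / V = 8762 / 110 = 79.7 A

79.7 A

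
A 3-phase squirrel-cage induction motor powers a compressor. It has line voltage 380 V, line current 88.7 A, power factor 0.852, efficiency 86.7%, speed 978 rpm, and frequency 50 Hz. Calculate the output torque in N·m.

421 N·m

P_in = √3·V·I·cosφ = 1.732 × 380 × 88.7 × 0.852 = 49739 W
P_out = η·P_in = 0.867 × 49739 = 43124 W
n = 978 rpm
ω = 2π×978/60 = 102.4 rad/s
τ = P_out/ω = 43124/102.4 = 421 N·m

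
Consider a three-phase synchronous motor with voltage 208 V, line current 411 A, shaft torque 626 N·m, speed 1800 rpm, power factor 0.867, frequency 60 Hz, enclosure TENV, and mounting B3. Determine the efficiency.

91.9 %

ω = 2π × 1800/60 = 188.5 rad/s; P_out = τω = 626 × 188.5 = 118001 W
P_in = √3·V_L·I_L·cosφ = 1.732 × 208 × 411 × 0.867 = 128373 W
η = P_out / P_in = 118001 / 128373 = 0.919 = 91.9%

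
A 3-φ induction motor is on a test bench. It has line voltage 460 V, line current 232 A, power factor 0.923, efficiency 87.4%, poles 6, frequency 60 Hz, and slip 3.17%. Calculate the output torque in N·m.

P_in = √3·V·I·cosφ = 1.732 × 460 × 232 × 0.923 = 170606 W
P_out = η·P_in = 0.874 × 170606 = 149110 W
n_s = 120×60/6 = 1200 rpm; n = 1200×(1−0.0317) = 1162 rpm
ω = 2π×1162/60 = 121.7 rad/s
τ = P_out/ω = 149110/121.7 = 1230 N·m

1230 N·m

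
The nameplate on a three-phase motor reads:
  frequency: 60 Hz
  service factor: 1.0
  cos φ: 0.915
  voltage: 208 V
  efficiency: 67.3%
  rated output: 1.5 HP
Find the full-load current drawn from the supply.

5.04 A

P_out = 1.5 × 746 = 1119 W
P_in = P_out / η = 1119 / 0.673 = 1663 W
I_L = P_in / (√3·V_L·cosφ) = 1663 / (1.732 × 208 × 0.915) = 5.04 A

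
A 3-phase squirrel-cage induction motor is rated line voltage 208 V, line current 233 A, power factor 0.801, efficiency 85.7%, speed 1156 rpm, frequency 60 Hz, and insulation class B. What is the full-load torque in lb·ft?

351 lb·ft

P_in = √3·V·I·cosφ = 1.732 × 208 × 233 × 0.801 = 67236 W
P_out = η·P_in = 0.857 × 67236 = 57621 W
n = 1156 rpm
ω = 2π×1156/60 = 121.1 rad/s
τ = P_out/ω = 57621/121.1 = 475.8 N·m
In lb·ft: 475.8/1.356 = 351 lb·ft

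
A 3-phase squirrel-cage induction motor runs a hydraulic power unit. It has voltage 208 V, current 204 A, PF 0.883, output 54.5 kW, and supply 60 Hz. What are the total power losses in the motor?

10400 W

P_in = √3·V·I·cosφ = 1.732×208×204×0.883 = 64894 W
P_out = 54500 W
Losses = P_in − P_out = 64894 − 54500 = 10394 W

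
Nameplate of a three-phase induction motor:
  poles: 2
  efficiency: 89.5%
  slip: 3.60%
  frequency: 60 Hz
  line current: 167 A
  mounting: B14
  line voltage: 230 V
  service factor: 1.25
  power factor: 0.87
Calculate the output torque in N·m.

143 N·m

P_in = √3·V·I·cosφ = 1.732 × 230 × 167 × 0.87 = 57878 W
P_out = η·P_in = 0.895 × 57878 = 51801 W
n_s = 120×60/2 = 3600 rpm; n = 3600×(1−0.036) = 3470 rpm
ω = 2π×3470/60 = 363.4 rad/s
τ = P_out/ω = 51801/363.4 = 143 N·m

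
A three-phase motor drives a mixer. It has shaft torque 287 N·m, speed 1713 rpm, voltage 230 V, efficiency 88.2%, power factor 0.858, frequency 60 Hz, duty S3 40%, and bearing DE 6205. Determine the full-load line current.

171 A

ω = 2π×1713/60 = 179.4 rad/s; P_out = τω = 287 × 179.4 = 51488 W
P_in = P_out / η = 51488 / 0.882 = 58376 W
I_L = P_in / (√3·V_L·cosφ) = 58376 / (1.732 × 230 × 0.858) = 171 A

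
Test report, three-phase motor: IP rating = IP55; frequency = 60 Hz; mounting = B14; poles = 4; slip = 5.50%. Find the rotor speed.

n_s = 120f/p = 120×60/4 = 1800 rpm
n = n_s(1 − s) = 1800 × (1 − 0.055) = 1701 rpm

1701 rpm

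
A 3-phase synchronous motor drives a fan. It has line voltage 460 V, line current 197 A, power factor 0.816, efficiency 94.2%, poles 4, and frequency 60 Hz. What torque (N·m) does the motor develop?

P_in = √3·V·I·cosφ = 1.732 × 460 × 197 × 0.816 = 128074 W
P_out = η·P_in = 0.942 × 128074 = 120646 W
n = n_s = 120×60/4 = 1800 rpm (synchronous)
ω = 2π×1800/60 = 188.5 rad/s
τ = P_out/ω = 120646/188.5 = 640 N·m

640 N·m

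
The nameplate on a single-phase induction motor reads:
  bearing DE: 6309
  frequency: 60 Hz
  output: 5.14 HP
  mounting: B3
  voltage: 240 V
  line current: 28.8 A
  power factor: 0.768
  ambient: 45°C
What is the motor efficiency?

72.2 %

P_out = 5.14 × 746 = 3834 W
P_in = V·I·cosφ = 240 × 28.8 × 0.768 = 5308 W
η = P_out / P_in = 3834 / 5308 = 0.722 = 72.2%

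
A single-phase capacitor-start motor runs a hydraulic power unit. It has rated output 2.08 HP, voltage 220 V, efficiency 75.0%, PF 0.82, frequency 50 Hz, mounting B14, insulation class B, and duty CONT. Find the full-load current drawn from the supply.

11.5 A

P_out = 2.08 × 746 = 1552 W
P_in = P_out / η = 1552 / 0.750 = 2069 W
I = P_in / (V·cosφ) = 2069 / (220 × 0.82) = 11.5 A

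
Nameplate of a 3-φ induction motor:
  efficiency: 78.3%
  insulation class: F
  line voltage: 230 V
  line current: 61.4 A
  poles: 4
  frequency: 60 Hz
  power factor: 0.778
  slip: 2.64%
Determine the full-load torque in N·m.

81.2 N·m

P_in = √3·V·I·cosφ = 1.732 × 230 × 61.4 × 0.778 = 19029 W
P_out = η·P_in = 0.783 × 19029 = 14900 W
n_s = 120×60/4 = 1800 rpm; n = 1800×(1−0.0264) = 1752 rpm
ω = 2π×1752/60 = 183.5 rad/s
τ = P_out/ω = 14900/183.5 = 81.2 N·m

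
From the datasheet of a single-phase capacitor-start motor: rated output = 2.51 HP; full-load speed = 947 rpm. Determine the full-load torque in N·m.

P_out = 2.51 × 746 = 1872 W
ω = 2π × 947/60 = 99.17 rad/s
τ = P_out/ω = 1872/99.17 = 18.9 N·m

18.9 N·m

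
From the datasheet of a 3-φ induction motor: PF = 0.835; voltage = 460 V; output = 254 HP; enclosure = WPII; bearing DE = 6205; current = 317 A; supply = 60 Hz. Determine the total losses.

P_in = √3·V·I·cosφ = 1.732×460×317×0.835 = 210888 W
P_out = 254×746 = 189484 W
Losses = P_in − P_out = 210888 − 189484 = 21404 W

21400 W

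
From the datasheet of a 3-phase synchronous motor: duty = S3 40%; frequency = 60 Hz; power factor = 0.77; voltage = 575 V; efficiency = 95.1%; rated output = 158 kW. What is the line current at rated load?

P_out = 158 kW = 158000 W
P_in = P_out / η = 158000 / 0.951 = 166141 W
I_L = P_in / (√3·V_L·cosφ) = 166141 / (1.732 × 575 × 0.77) = 217 A

217 A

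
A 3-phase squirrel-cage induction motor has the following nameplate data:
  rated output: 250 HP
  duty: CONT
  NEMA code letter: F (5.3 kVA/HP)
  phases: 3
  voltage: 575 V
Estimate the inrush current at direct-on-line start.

S_LR = 5.3 × 250 = 1325 kVA
I_LR = S_LR/(√3·V_L) = 1325000/(1.732×575) = 1330 A

1330 A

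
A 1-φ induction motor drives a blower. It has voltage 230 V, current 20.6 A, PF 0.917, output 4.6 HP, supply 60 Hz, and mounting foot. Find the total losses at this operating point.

913 W

P_in = V·I·cosφ = 230×20.6×0.917 = 4345 W
P_out = 4.6×746 = 3432 W
Losses = P_in − P_out = 4345 − 3432 = 913 W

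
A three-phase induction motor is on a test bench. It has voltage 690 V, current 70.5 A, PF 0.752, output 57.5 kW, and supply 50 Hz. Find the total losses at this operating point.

P_in = √3·V·I·cosφ = 1.732×690×70.5×0.752 = 63358 W
P_out = 57500 W
Losses = P_in − P_out = 63358 − 57500 = 5858 W

5.86 kW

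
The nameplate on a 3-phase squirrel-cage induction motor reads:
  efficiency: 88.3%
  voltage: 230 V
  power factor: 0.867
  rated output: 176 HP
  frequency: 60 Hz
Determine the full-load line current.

431 A

P_out = 176 × 746 = 131296 W
P_in = P_out / η = 131296 / 0.883 = 148693 W
I_L = P_in / (√3·V_L·cosφ) = 148693 / (1.732 × 230 × 0.867) = 431 A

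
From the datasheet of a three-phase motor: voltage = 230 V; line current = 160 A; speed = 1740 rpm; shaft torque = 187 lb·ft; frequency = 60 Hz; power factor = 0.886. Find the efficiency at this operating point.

τ = 187 lb·ft × 1.356 = 253.6 N·m
ω = 2π × 1740/60 = 182.2 rad/s; P_out = τω = 253.6 × 182.2 = 46206 W
P_in = √3·V_L·I_L·cosφ = 1.732 × 230 × 160 × 0.886 = 56472 W
η = P_out / P_in = 46206 / 56472 = 0.818 = 81.8%

81.8 %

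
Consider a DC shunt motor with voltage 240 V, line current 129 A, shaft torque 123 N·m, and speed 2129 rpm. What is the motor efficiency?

88.6 %

ω = 2π × 2129/60 = 222.9 rad/s; P_out = τω = 123 × 222.9 = 27417 W
P_in = V·I = 240 × 129 = 30960 W
η = P_out / P_in = 27417 / 30960 = 0.886 = 88.6%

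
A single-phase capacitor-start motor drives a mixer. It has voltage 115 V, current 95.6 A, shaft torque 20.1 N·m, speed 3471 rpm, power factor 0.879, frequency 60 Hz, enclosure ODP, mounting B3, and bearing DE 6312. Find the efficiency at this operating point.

ω = 2π × 3471/60 = 363.5 rad/s; P_out = τω = 20.1 × 363.5 = 7306 W
P_in = V·I·cosφ = 115 × 95.6 × 0.879 = 9664 W
η = P_out / P_in = 7306 / 9664 = 0.756 = 75.6%

75.6 %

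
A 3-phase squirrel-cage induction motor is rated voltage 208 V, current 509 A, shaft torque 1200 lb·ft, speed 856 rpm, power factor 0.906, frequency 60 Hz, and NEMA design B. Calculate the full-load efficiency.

τ = 1200 lb·ft × 1.356 = 1627 N·m
ω = 2π × 856/60 = 89.64 rad/s; P_out = τω = 1627 × 89.64 = 145844 W
P_in = √3·V_L·I_L·cosφ = 1.732 × 208 × 509 × 0.906 = 166133 W
η = P_out / P_in = 145844 / 166133 = 0.878 = 87.8%

87.8 %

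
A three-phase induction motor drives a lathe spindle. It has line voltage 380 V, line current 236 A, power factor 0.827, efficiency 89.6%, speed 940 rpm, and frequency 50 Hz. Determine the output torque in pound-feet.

862 lb·ft

P_in = √3·V·I·cosφ = 1.732 × 380 × 236 × 0.827 = 128454 W
P_out = η·P_in = 0.896 × 128454 = 115095 W
n = 940 rpm
ω = 2π×940/60 = 98.44 rad/s
τ = P_out/ω = 115095/98.44 = 1169 N·m
In lb·ft: 1169/1.356 = 862 lb·ft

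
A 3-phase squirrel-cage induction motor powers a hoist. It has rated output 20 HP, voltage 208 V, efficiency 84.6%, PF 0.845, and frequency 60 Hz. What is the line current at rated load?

57.9 A

P_out = 20 × 746 = 14920 W
P_in = P_out / η = 14920 / 0.846 = 17636 W
I_L = P_in / (√3·V_L·cosφ) = 17636 / (1.732 × 208 × 0.845) = 57.9 A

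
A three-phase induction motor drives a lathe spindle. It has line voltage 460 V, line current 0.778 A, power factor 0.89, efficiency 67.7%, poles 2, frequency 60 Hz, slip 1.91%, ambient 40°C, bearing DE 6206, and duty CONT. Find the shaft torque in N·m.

P_in = √3·V·I·cosφ = 1.732 × 460 × 0.778 × 0.89 = 552 W
P_out = η·P_in = 0.677 × 552 = 374 W
n_s = 120×60/2 = 3600 rpm; n = 3600×(1−0.0191) = 3531 rpm
ω = 2π×3531/60 = 369.8 rad/s
τ = P_out/ω = 374/369.8 = 1.01 N·m

1.01 N·m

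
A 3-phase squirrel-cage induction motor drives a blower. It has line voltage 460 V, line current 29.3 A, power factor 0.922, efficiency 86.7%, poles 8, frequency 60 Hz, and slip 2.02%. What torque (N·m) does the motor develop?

P_in = √3·V·I·cosφ = 1.732 × 460 × 29.3 × 0.922 = 21523 W
P_out = η·P_in = 0.867 × 21523 = 18660 W
n_s = 120×60/8 = 900 rpm; n = 900×(1−0.0202) = 882 rpm
ω = 2π×882/60 = 92.36 rad/s
τ = P_out/ω = 18660/92.36 = 202 N·m

202 N·m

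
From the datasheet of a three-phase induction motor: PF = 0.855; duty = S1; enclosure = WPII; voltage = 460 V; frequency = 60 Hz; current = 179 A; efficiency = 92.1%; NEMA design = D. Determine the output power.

P_in = √3·V·I·cosφ = 1.732 × 460 × 179 × 0.855 = 121934 W
P_out = η·P_in = 0.921 × 121934 = 112301 W

112 kW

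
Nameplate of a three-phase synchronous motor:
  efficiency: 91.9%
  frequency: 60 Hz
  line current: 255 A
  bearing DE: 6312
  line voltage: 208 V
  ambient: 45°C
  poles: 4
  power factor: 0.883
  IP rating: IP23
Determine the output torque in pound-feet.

292 lb·ft

P_in = √3·V·I·cosφ = 1.732 × 208 × 255 × 0.883 = 81117 W
P_out = η·P_in = 0.919 × 81117 = 74547 W
n = n_s = 120×60/4 = 1800 rpm (synchronous)
ω = 2π×1800/60 = 188.5 rad/s
τ = P_out/ω = 74547/188.5 = 395.5 N·m
In lb·ft: 395.5/1.356 = 292 lb·ft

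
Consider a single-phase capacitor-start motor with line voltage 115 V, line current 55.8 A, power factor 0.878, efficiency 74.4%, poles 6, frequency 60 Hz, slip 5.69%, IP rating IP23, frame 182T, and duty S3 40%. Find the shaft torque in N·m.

35.4 N·m

P_in = V·I·cosφ = 115 × 55.8 × 0.878 = 5634 W
P_out = η·P_in = 0.744 × 5634 = 4192 W
n_s = 120×60/6 = 1200 rpm; n = 1200×(1−0.0569) = 1132 rpm
ω = 2π×1132/60 = 118.5 rad/s
τ = P_out/ω = 4192/118.5 = 35.4 N·m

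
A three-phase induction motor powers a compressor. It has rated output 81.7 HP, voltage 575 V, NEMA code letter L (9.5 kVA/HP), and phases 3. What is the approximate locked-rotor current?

779 A

S_LR = 9.5 × 81.7 = 776.15 kVA
I_LR = S_LR/(√3·V_L) = 776150/(1.732×575) = 779 A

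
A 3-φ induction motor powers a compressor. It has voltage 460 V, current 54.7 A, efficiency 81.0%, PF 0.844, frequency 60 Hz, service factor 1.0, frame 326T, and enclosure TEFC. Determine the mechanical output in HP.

39.9 HP

P_in = √3·V·I·cosφ = 1.732 × 460 × 54.7 × 0.844 = 36782 W
P_out = η·P_in = 0.81 × 36782 = 29793 W
= 29793/746 = 39.9 HP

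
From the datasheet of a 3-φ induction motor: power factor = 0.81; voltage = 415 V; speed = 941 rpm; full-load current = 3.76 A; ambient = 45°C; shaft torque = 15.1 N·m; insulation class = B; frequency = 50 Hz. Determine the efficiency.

ω = 2π × 941/60 = 98.54 rad/s; P_out = τω = 15.1 × 98.54 = 1488 W
P_in = √3·V_L·I_L·cosφ = 1.732 × 415 × 3.76 × 0.81 = 2189 W
η = P_out / P_in = 1488 / 2189 = 0.680 = 68.0%

68.0 %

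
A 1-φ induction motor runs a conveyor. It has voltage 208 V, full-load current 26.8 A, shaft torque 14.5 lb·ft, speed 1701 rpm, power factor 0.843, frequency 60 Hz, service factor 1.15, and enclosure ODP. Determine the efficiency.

τ = 14.5 lb·ft × 1.356 = 19.66 N·m
ω = 2π × 1701/60 = 178.1 rad/s; P_out = τω = 19.66 × 178.1 = 3501 W
P_in = V·I·cosφ = 208 × 26.8 × 0.843 = 4699 W
η = P_out / P_in = 3501 / 4699 = 0.745 = 74.5%

74.5 %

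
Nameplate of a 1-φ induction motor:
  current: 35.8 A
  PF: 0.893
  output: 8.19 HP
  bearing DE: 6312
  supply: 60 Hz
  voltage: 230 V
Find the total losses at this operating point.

P_in = V·I·cosφ = 230×35.8×0.893 = 7353 W
P_out = 8.19×746 = 6110 W
Losses = P_in − P_out = 7353 − 6110 = 1243 W

1240 W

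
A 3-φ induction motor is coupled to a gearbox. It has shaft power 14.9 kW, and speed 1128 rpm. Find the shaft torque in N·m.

ω = 2π × 1128/60 = 118.1 rad/s
τ = P/ω = 14900/118.1 = 126 N·m

126 N·m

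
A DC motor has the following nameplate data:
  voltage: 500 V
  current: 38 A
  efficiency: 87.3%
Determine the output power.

P_in = V·I = 500 × 38 = 19000 W
P_out = η·P_in = 0.873 × 19000 = 16587 W

16.6 kW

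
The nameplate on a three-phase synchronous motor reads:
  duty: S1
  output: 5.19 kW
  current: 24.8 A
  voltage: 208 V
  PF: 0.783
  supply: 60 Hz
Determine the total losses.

P_in = √3·V·I·cosφ = 1.732×208×24.8×0.783 = 6996 W
P_out = 5190 W
Losses = P_in − P_out = 6996 − 5190 = 1806 W

1810 W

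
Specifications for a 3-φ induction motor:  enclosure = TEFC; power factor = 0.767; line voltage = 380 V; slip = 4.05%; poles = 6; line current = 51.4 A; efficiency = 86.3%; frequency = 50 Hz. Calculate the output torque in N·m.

P_in = √3·V·I·cosφ = 1.732 × 380 × 51.4 × 0.767 = 25947 W
P_out = η·P_in = 0.863 × 25947 = 22392 W
n_s = 120×50/6 = 1000 rpm; n = 1000×(1−0.0405) = 960 rpm
ω = 2π×960/60 = 100.5 rad/s
τ = P_out/ω = 22392/100.5 = 223 N·m

223 N·m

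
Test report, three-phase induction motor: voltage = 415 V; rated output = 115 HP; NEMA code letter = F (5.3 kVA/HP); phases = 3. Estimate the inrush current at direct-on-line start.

S_LR = 5.3 × 115 = 609.5 kVA
I_LR = S_LR/(√3·V_L) = 609500/(1.732×415) = 848 A

848 A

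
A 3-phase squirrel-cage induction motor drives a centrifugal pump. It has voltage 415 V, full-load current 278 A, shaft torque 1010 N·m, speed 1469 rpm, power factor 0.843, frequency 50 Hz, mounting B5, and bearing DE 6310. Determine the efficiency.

ω = 2π × 1469/60 = 153.8 rad/s; P_out = τω = 1010 × 153.8 = 155338 W
P_in = √3·V_L·I_L·cosφ = 1.732 × 415 × 278 × 0.843 = 168449 W
η = P_out / P_in = 155338 / 168449 = 0.922 = 92.2%

92.2 %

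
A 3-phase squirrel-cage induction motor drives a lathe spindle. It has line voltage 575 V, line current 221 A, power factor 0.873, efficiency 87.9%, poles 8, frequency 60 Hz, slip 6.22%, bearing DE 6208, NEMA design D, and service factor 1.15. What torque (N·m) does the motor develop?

1910 N·m

P_in = √3·V·I·cosφ = 1.732 × 575 × 221 × 0.873 = 192142 W
P_out = η·P_in = 0.879 × 192142 = 168893 W
n_s = 120×60/8 = 900 rpm; n = 900×(1−0.0622) = 844 rpm
ω = 2π×844/60 = 88.38 rad/s
τ = P_out/ω = 168893/88.38 = 1910 N·m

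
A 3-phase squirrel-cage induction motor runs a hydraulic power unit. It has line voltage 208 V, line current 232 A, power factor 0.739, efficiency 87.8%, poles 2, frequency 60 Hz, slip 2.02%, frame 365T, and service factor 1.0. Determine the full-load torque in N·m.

147 N·m

P_in = √3·V·I·cosφ = 1.732 × 208 × 232 × 0.739 = 61765 W
P_out = η·P_in = 0.878 × 61765 = 54230 W
n_s = 120×60/2 = 3600 rpm; n = 3600×(1−0.0202) = 3527 rpm
ω = 2π×3527/60 = 369.3 rad/s
τ = P_out/ω = 54230/369.3 = 147 N·m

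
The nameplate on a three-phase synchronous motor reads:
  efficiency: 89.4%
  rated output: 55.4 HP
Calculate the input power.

P_out = 55.4 × 746 = 41328 W
P_in = P_out/η = 41328/0.894 = 46228 W = 46.2 kW

46.2 kW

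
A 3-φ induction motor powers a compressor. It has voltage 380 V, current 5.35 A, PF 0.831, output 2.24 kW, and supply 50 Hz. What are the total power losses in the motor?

P_in = √3·V·I·cosφ = 1.732×380×5.35×0.831 = 2926 W
P_out = 2240 W
Losses = P_in − P_out = 2926 − 2240 = 686 W

686 W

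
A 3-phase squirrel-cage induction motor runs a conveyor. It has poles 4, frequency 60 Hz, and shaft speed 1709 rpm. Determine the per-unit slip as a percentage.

5.06 %

n_s = 120f/p = 120×60/4 = 1800 rpm
s = (n_s − n)/n_s = (1800 − 1709)/1800 = 0.0506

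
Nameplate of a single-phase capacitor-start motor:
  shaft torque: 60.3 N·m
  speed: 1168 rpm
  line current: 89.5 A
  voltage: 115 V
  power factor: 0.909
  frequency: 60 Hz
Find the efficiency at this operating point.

78.8 %

ω = 2π × 1168/60 = 122.3 rad/s; P_out = τω = 60.3 × 122.3 = 7375 W
P_in = V·I·cosφ = 115 × 89.5 × 0.909 = 9356 W
η = P_out / P_in = 7375 / 9356 = 0.788 = 78.8%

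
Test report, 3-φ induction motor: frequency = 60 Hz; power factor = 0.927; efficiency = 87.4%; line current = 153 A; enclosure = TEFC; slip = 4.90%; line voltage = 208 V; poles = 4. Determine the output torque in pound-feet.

P_in = √3·V·I·cosφ = 1.732 × 208 × 153 × 0.927 = 51095 W
P_out = η·P_in = 0.874 × 51095 = 44657 W
n_s = 120×60/4 = 1800 rpm; n = 1800×(1−0.049) = 1712 rpm
ω = 2π×1712/60 = 179.3 rad/s
τ = P_out/ω = 44657/179.3 = 249.1 N·m
In lb·ft: 249.1/1.356 = 184 lb·ft

184 lb·ft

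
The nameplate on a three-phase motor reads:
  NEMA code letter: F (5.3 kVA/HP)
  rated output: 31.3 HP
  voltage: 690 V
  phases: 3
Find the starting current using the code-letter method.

139 A

S_LR = 5.3 × 31.3 = 165.89 kVA
I_LR = S_LR/(√3·V_L) = 165890/(1.732×690) = 139 A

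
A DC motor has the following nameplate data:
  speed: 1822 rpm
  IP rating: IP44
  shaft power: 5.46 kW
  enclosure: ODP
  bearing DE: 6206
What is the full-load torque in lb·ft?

ω = 2π × 1822/60 = 190.8 rad/s
τ = P/ω = 5460/190.8 = 28.62 N·m
In lb·ft: 28.62/1.356 = 21.1 lb·ft

21.1 lb·ft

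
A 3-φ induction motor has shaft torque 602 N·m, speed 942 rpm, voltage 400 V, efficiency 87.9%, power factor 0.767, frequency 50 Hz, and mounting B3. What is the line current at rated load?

127 A

ω = 2π×942/60 = 98.65 rad/s; P_out = τω = 602 × 98.65 = 59387 W
P_in = P_out / η = 59387 / 0.879 = 67562 W
I_L = P_in / (√3·V_L·cosφ) = 67562 / (1.732 × 400 × 0.767) = 127 A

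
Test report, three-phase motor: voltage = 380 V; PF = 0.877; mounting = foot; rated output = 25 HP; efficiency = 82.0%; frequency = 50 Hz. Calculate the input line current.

P_out = 25 × 746 = 18650 W
P_in = P_out / η = 18650 / 0.820 = 22744 W
I_L = P_in / (√3·V_L·cosφ) = 22744 / (1.732 × 380 × 0.877) = 39.4 A

39.4 A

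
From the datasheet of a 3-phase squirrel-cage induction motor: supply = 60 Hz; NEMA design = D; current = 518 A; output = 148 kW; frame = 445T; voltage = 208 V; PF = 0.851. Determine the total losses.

P_in = √3·V·I·cosφ = 1.732×208×518×0.851 = 158807 W
P_out = 148000 W
Losses = P_in − P_out = 158807 − 148000 = 10807 W

10.8 kW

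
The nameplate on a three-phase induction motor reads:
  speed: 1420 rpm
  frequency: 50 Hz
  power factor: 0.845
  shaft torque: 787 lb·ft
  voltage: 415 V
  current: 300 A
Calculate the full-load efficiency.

87.1 %

τ = 787 lb·ft × 1.356 = 1067 N·m
ω = 2π × 1420/60 = 148.7 rad/s; P_out = τω = 1067 × 148.7 = 158663 W
P_in = √3·V_L·I_L·cosφ = 1.732 × 415 × 300 × 0.845 = 182211 W
η = P_out / P_in = 158663 / 182211 = 0.871 = 87.1%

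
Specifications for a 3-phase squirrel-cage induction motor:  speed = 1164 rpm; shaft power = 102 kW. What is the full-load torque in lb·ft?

ω = 2π × 1164/60 = 121.9 rad/s
τ = P/ω = 102000/121.9 = 836.8 N·m
In lb·ft: 836.8/1.356 = 617 lb·ft

617 lb·ft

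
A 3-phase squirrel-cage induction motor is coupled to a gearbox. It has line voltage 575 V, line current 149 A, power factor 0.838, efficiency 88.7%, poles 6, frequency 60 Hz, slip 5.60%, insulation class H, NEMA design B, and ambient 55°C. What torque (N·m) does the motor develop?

P_in = √3·V·I·cosφ = 1.732 × 575 × 149 × 0.838 = 124350 W
P_out = η·P_in = 0.887 × 124350 = 110298 W
n_s = 120×60/6 = 1200 rpm; n = 1200×(1−0.056) = 1133 rpm
ω = 2π×1133/60 = 118.6 rad/s
τ = P_out/ω = 110298/118.6 = 930 N·m

930 N·m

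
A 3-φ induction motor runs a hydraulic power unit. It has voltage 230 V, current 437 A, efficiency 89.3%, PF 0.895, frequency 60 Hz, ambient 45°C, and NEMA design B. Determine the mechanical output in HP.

P_in = √3·V·I·cosφ = 1.732 × 230 × 437 × 0.895 = 155805 W
P_out = η·P_in = 0.893 × 155805 = 139134 W
= 139134/746 = 187 HP

187 HP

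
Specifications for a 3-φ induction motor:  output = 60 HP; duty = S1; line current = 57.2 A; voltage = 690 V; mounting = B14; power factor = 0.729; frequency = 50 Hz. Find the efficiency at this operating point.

89.8 %

P_out = 60 × 746 = 44760 W
P_in = √3·V_L·I_L·cosφ = 1.732 × 690 × 57.2 × 0.729 = 49833 W
η = P_out / P_in = 44760 / 49833 = 0.898 = 89.8%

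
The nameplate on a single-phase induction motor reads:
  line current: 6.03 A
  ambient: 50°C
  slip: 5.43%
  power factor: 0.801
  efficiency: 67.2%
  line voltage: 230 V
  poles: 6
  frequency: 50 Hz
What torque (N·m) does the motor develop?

P_in = V·I·cosφ = 230 × 6.03 × 0.801 = 1111 W
P_out = η·P_in = 0.672 × 1111 = 747 W
n_s = 120×50/6 = 1000 rpm; n = 1000×(1−0.0543) = 946 rpm
ω = 2π×946/60 = 99.06 rad/s
τ = P_out/ω = 747/99.06 = 7.54 N·m

7.54 N·m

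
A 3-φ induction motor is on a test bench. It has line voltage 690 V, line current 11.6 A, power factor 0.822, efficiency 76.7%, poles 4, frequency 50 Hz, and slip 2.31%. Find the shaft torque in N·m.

57 N·m

P_in = √3·V·I·cosφ = 1.732 × 690 × 11.6 × 0.822 = 11395 W
P_out = η·P_in = 0.767 × 11395 = 8740 W
n_s = 120×50/4 = 1500 rpm; n = 1500×(1−0.0231) = 1465 rpm
ω = 2π×1465/60 = 153.4 rad/s
τ = P_out/ω = 8740/153.4 = 57 N·m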